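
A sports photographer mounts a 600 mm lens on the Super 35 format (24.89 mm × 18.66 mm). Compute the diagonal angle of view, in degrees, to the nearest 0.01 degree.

2.97°

Sensor diagonal = √(24.89² + 18.66²) = √967.7077 ≈ 31.1080 mm.
Angle of view α = 2·arctan(d/2f) with d = 31.1080 mm and f = 600 mm.
d/2f = 0.02592; arctan(0.02592) ≈ 1.4850°, so α ≈ 2.9699°.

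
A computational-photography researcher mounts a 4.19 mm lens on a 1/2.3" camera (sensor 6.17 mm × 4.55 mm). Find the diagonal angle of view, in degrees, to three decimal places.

Sensor diagonal = √(6.17² + 4.55²) = √58.7714 ≈ 7.6663 mm.
Angle of view α = 2·arctan(d/2f) with d = 7.6663 mm and f = 4.19 mm.
d/2f = 0.91483; arctan(0.91483) ≈ 42.4531°, so α ≈ 84.9062°.

84.906°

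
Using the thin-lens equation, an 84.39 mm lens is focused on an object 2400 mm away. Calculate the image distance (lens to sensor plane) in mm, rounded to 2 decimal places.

1/dᵢ = 1/f − 1/dₒ = 1/84.39 − 1/2400 = 0.0114331 mm⁻¹.
dᵢ = 1/0.0114331 ≈ 87.4655 mm.

87.47 mm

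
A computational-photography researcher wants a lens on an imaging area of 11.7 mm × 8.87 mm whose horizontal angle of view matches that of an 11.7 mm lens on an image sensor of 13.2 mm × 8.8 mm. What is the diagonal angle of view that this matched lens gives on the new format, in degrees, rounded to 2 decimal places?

Equal horizontal AOV ⇒ f₂ = f₁ · 11.7/13.2 = 11.7 × 0.88636 ≈ 10.3705 mm.
Sensor diagonal = √(11.7² + 8.87²) = √215.5669 ≈ 14.6822 mm.
Diagonal AOV on the new format = 2·arctan(14.6822 / (2 × 10.3705)) = 2·arctan(0.70789) ≈ 70.5883°.

70.59°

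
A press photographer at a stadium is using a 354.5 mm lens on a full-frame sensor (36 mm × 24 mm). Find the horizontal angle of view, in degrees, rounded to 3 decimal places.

Angle of view α = 2·arctan(w/2f) with w = 36 mm and f = 354.5 mm.
w/2f = 0.05078; arctan(0.05078) ≈ 2.9067°, so α ≈ 5.8135°.

5.813°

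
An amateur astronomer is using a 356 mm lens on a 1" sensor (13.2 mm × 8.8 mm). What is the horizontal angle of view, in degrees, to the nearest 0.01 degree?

Angle of view α = 2·arctan(w/2f) with w = 13.2 mm and f = 356 mm.
w/2f = 0.01854; arctan(0.01854) ≈ 1.0621°, so α ≈ 2.1242°.

2.12°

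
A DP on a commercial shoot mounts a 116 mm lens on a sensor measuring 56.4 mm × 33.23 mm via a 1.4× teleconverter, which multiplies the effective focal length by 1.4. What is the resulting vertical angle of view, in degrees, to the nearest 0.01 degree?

11.68°

Effective focal length f = 116 × 1.4 = 162.4 mm.
α = 2·arctan(33.23 / (2 × 162.4)) = 2·arctan(0.10231) ≈ 11.6831°.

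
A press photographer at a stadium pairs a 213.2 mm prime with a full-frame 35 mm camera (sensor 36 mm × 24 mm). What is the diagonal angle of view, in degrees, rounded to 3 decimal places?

Sensor diagonal = √(36² + 24²) = √1872.0000 ≈ 43.2666 mm.
Angle of view α = 2·arctan(d/2f) with d = 43.2666 mm and f = 213.2 mm.
d/2f = 0.10147; arctan(0.10147) ≈ 5.7939°, so α ≈ 11.5879°.

11.588°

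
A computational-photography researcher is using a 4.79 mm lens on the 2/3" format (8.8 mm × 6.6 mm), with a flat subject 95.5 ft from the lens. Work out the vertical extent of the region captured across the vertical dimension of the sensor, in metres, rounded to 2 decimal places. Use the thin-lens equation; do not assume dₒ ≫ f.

40.10 m

dₒ: 95.5 ft × 304.8 mm/ft = 29108.40 mm.
Similar triangles through the lens centre give W/dₒ = h/dᵢ; with 1/f = 1/dₒ + 1/dᵢ this gives W = h·(dₒ − f)/f.
W = 6.6 mm × (29108.4 − 4.79) / 4.79 = 6.6 × 6075.9100 ≈ 40101.006 mm = 40.101 m.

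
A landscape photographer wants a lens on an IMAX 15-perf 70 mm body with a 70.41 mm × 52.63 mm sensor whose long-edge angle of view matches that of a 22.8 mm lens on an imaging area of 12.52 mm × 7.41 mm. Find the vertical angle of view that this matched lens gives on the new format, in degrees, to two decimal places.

23.20°

Equal long-edge AOV ⇒ f₂ = f₁ · 70.41/12.52 = 22.8 × 5.62380 ≈ 128.2227 mm.
Vertical AOV on the new format = 2·arctan(52.63 / (2 × 128.2227)) = 2·arctan(0.20523) ≈ 23.1954°.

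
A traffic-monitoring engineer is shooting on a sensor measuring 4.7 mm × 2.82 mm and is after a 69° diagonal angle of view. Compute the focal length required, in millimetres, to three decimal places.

Sensor diagonal = √(4.7² + 2.82²) = √30.0424 ≈ 5.4811 mm.
From α = 2·arctan(d/2f) we get f = d / (2·tan(α/2)).
With d = 5.4811 mm and α/2 = 34.5°, tan(α/2) ≈ 0.68728, so f ≈ 5.4811 / 1.37456 ≈ 3.9875 mm.

3.988 mm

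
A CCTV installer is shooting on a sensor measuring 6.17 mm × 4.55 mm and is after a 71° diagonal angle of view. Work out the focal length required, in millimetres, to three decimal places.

Sensor diagonal = √(6.17² + 4.55²) = √58.7714 ≈ 7.6663 mm.
From α = 2·arctan(d/2f) we get f = d / (2·tan(α/2)).
With d = 7.6663 mm and α/2 = 35.5°, tan(α/2) ≈ 0.71329, so f ≈ 7.6663 / 1.42659 ≈ 5.3738 mm.

5.374 mm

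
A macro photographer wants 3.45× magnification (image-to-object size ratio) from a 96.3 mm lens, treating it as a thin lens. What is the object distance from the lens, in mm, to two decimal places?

With m = dᵢ/dₒ and 1/f = 1/dₒ + 1/dᵢ, substituting dᵢ = m·dₒ gives 1/f = (1 + 1/m)/dₒ, hence dₒ = f·(1 + 1/m).
dₒ = 96.3 × (1 + 1/3.45) = 96.3 × 1.28986 ≈ 124.213 mm.

124.21 mm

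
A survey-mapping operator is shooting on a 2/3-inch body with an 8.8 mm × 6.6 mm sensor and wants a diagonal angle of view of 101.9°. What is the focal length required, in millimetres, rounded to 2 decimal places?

4.46 mm

Sensor diagonal = √(8.8² + 6.6²) = √121.0000 ≈ 11.0000 mm.
From α = 2·arctan(d/2f) we get f = d / (2·tan(α/2)).
With d = 11.0000 mm and α/2 = 50.95°, tan(α/2) ≈ 1.23270, so f ≈ 11.0000 / 2.46539 ≈ 4.4618 mm.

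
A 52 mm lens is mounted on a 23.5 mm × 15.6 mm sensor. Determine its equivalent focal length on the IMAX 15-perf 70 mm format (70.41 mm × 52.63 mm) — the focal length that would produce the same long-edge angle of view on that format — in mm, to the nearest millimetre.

Equal angle of view means equal width/f ratio, so f₂ = f₁ · (width₂/width₁) = 52 × 70.41/23.5.
f₂ = 52 × 2.99617 ≈ 155.801 mm.

156 mm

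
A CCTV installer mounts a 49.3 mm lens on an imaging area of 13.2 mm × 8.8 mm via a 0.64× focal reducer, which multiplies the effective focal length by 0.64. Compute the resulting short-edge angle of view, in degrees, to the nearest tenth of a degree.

Effective focal length f = 49.3 × 0.64 = 31.552 mm.
α = 2·arctan(8.8 / (2 × 31.552)) = 2·arctan(0.13945) ≈ 15.8777°.

15.9°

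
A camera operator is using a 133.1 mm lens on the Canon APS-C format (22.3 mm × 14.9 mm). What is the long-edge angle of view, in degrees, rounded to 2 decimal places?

Angle of view α = 2·arctan(w/2f) with w = 22.3 mm and f = 133.1 mm.
w/2f = 0.08377; arctan(0.08377) ≈ 4.7886°, so α ≈ 9.5772°.

9.58°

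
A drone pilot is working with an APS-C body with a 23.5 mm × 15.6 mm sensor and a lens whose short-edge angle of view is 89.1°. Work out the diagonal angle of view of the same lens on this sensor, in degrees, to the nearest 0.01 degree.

From the short-edge AOV: f = 15.6 / (2·tan(44.55°)) = 15.6 / 1.96883 ≈ 7.9235 mm.
Sensor diagonal = √(23.5² + 15.6²) = √795.6100 ≈ 28.2066 mm.
Diagonal AOV = 2·arctan(28.2066 / (2 × 7.9235)) = 2·arctan(1.77993) ≈ 121.3438°.

121.34°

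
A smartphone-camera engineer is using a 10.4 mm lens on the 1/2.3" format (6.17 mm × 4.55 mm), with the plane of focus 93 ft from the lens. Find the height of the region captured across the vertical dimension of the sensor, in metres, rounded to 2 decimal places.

12.40 m

dₒ: 93 ft × 304.8 mm/ft = 28346.40 mm.
Similar triangles through the lens centre give W/dₒ = h/dᵢ; with 1/f = 1/dₒ + 1/dᵢ this gives W = h·(dₒ − f)/f.
W = 4.55 mm × (28346.4 − 10.4) / 10.4 = 4.55 × 2724.6153 ≈ 12397.000 mm = 12.397 m.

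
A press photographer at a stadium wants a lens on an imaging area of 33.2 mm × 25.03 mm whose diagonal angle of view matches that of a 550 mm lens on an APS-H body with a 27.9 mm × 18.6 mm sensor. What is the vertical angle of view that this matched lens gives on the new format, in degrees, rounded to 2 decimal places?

Sensor diagonal = √(27.9² + 18.6²) = √1124.3700 ≈ 33.5316 mm.
Sensor diagonal = √(33.2² + 25.03²) = √1728.7409 ≈ 41.5781 mm.
Equal diagonal AOV ⇒ f₂ = f₁ · 41.5781/33.5316 = 550 × 1.23997 ≈ 681.9822 mm.
Vertical AOV on the new format = 2·arctan(25.03 / (2 × 681.9822)) = 2·arctan(0.01835) ≈ 2.1026°.

2.10°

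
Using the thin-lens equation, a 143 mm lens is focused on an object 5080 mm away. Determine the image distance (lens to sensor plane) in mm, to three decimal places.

147.142 mm

1/dᵢ = 1/f − 1/dₒ = 1/143 − 1/5080 = 0.0067962 mm⁻¹.
dᵢ = 1/0.0067962 ≈ 147.1420 mm.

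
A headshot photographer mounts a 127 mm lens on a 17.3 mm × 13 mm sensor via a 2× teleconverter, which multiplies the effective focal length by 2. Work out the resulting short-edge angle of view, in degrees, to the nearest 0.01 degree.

Effective focal length f = 127 × 2 = 254 mm.
α = 2·arctan(13 / (2 × 254)) = 2·arctan(0.02559) ≈ 2.9318°.

2.93°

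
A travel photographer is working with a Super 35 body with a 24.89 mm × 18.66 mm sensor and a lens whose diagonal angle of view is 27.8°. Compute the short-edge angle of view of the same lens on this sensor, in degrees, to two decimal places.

Sensor diagonal = √(24.89² + 18.66²) = √967.7077 ≈ 31.1080 mm.
From the diagonal AOV: f = 31.1080 / (2·tan(13.9°)) = 31.1080 / 0.49495 ≈ 62.8508 mm.
Short-edge AOV = 2·arctan(18.66 / (2 × 62.8508)) = 2·arctan(0.14845) ≈ 16.8874°.

16.89°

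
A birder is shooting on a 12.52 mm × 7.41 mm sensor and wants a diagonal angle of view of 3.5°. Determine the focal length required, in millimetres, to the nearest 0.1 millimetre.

238.1 mm

Sensor diagonal = √(12.52² + 7.41²) = √211.6585 ≈ 14.5485 mm.
From α = 2·arctan(d/2f) we get f = d / (2·tan(α/2)).
With d = 14.5485 mm and α/2 = 1.75°, tan(α/2) ≈ 0.03055, so f ≈ 14.5485 / 0.06111 ≈ 238.0879 mm.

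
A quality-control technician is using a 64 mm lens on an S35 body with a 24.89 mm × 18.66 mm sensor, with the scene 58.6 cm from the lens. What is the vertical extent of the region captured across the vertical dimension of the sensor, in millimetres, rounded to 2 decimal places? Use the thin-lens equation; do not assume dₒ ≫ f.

152.20 mm

dₒ: 58.6 cm = 586 mm.
Similar triangles through the lens centre give W/dₒ = h/dᵢ; with 1/f = 1/dₒ + 1/dᵢ this gives W = h·(dₒ − f)/f.
W = 18.66 mm × (586 − 64) / 64 = 18.66 × 8.1562 ≈ 152.196 mm.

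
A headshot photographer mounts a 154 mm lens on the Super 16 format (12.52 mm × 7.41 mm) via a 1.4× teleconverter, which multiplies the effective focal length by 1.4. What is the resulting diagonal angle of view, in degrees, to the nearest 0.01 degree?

Effective focal length f = 154 × 1.4 = 215.6 mm.
Sensor diagonal = √(12.52² + 7.41²) = √211.6585 ≈ 14.5485 mm.
α = 2·arctan(14.548 / (2 × 215.6)) = 2·arctan(0.03374) ≈ 3.8648°.

3.86°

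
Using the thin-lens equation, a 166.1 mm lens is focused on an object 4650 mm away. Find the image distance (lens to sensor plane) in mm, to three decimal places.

172.253 mm

1/dᵢ = 1/f − 1/dₒ = 1/166.1 − 1/4650 = 0.0058054 mm⁻¹.
dᵢ = 1/0.0058054 ≈ 172.2529 mm.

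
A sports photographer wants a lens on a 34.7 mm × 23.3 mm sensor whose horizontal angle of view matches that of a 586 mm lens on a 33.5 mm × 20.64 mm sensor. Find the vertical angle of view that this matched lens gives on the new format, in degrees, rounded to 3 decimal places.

2.199°

Equal horizontal AOV ⇒ f₂ = f₁ · 34.7/33.5 = 586 × 1.03582 ≈ 606.9910 mm.
Vertical AOV on the new format = 2·arctan(23.3 / (2 × 606.9910)) = 2·arctan(0.01919) ≈ 2.1991°.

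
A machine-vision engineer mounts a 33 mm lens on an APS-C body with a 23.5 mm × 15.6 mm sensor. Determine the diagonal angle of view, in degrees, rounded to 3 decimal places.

46.281°

Sensor diagonal = √(23.5² + 15.6²) = √795.6100 ≈ 28.2066 mm.
Angle of view α = 2·arctan(d/2f) with d = 28.2066 mm and f = 33 mm.
d/2f = 0.42737; arctan(0.42737) ≈ 23.1405°, so α ≈ 46.2810°.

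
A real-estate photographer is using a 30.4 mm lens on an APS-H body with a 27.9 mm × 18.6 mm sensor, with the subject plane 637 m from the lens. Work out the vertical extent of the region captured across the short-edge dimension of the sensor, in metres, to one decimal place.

dₒ: 637 m = 637000 mm.
Similar triangles through the lens centre give W/dₒ = h/dᵢ; with 1/f = 1/dₒ + 1/dᵢ this gives W = h·(dₒ − f)/f.
W = 18.6 mm × (637000 − 30.4) / 30.4 = 18.6 × 20952.9474 ≈ 389724.821 mm = 389.725 m.

389.7 m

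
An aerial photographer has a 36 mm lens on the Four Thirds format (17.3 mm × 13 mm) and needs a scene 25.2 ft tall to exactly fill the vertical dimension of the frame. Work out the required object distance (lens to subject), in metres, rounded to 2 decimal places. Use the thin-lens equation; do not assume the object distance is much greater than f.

W: 25.2 ft × 304.8 mm/ft = 7680.96 mm.
Magnification m = h/W = dᵢ/dₒ; combined with 1/f = 1/dₒ + 1/dᵢ this gives dₒ = f·(1 + W/h).
dₒ = 36 mm × (1 + 7680.96/13) = 36 × 591.8431 ≈ 21306.350 mm = 21.3064 m.

21.31 m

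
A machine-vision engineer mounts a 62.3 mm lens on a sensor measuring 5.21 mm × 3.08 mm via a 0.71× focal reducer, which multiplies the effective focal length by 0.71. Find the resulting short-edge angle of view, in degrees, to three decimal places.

Effective focal length f = 62.3 × 0.71 = 44.233 mm.
α = 2·arctan(3.08 / (2 × 44.233)) = 2·arctan(0.03482) ≈ 3.9880°.

3.988°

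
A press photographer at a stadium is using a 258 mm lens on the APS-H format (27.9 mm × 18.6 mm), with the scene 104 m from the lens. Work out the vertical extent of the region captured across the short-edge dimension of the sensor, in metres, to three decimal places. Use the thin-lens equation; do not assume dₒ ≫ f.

7.479 m

dₒ: 104 m = 104000 mm.
Similar triangles through the lens centre give W/dₒ = h/dᵢ; with 1/f = 1/dₒ + 1/dᵢ this gives W = h·(dₒ − f)/f.
W = 18.6 mm × (104000 − 258) / 258 = 18.6 × 402.1008 ≈ 7479.074 mm = 7.47907 m.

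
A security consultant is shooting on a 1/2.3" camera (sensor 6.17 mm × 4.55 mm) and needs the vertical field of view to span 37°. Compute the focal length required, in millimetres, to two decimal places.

6.80 mm

From α = 2·arctan(h/2f) we get f = h / (2·tan(α/2)).
With h = 4.55 mm and α/2 = 18.5°, tan(α/2) ≈ 0.33460, so f ≈ 4.55 / 0.66919 ≈ 6.7993 mm.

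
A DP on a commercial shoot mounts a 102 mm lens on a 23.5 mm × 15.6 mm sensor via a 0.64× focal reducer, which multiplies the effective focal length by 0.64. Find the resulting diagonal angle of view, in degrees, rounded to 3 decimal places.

Effective focal length f = 102 × 0.64 = 65.28 mm.
Sensor diagonal = √(23.5² + 15.6²) = √795.6100 ≈ 28.2066 mm.
α = 2·arctan(28.207 / (2 × 65.28)) = 2·arctan(0.21604) ≈ 24.3820°.

24.382°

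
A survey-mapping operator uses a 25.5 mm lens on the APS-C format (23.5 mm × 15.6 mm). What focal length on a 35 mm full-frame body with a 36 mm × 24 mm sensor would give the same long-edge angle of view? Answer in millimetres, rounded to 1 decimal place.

39.1 mm

Equal angle of view means equal width/f ratio, so f₂ = f₁ · (width₂/width₁) = 25.5 × 36/23.5.
f₂ = 25.5 × 1.53191 ≈ 39.064 mm.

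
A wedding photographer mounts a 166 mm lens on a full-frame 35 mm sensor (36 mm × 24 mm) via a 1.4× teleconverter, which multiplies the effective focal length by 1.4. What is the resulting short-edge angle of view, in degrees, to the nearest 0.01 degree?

5.91°

Effective focal length f = 166 × 1.4 = 232.4 mm.
α = 2·arctan(24 / (2 × 232.4)) = 2·arctan(0.05164) ≈ 5.9117°.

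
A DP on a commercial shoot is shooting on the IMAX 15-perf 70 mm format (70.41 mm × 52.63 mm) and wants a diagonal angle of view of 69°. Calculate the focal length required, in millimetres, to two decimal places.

Sensor diagonal = √(70.41² + 52.63²) = √7727.4850 ≈ 87.9061 mm.
From α = 2·arctan(d/2f) we get f = d / (2·tan(α/2)).
With d = 87.9061 mm and α/2 = 34.5°, tan(α/2) ≈ 0.68728, so f ≈ 87.9061 / 1.37456 ≈ 63.9521 mm.

63.95 mm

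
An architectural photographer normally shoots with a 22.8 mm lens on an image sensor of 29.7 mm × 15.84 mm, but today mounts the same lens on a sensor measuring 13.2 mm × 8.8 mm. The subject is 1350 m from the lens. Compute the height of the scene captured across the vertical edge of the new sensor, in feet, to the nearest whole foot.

1709 ft

The focal length stays 22.8 mm; the relevant sensor dimension is now h = 8.8 mm. Object distance dₒ = 1350 m = 1.35e+06 mm.
Thin-lens field height W = h·(dₒ − f)/f = 8.8 × (1.35e+06 − 22.8)/22.8 ≈ 521043.832 mm = 521043.832/304.8 ft = 1709.46 ft.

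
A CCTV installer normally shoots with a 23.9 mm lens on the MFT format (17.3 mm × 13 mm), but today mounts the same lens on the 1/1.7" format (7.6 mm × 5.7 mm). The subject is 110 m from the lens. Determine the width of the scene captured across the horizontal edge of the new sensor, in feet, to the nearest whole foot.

The focal length stays 23.9 mm; the relevant sensor dimension is now w = 7.6 mm. Object distance dₒ = 110 m = 110000 mm.
Thin-lens field width W = w·(dₒ − f)/f = 7.6 × (110000 − 23.9)/23.9 ≈ 34971.479 mm = 34971.479/304.8 ft = 114.736 ft.

115 ft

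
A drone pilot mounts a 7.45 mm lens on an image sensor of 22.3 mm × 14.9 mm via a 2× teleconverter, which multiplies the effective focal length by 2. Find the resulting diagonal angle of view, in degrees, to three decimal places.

Effective focal length f = 7.45 × 2 = 14.9 mm.
Sensor diagonal = √(22.3² + 14.9²) = √719.3000 ≈ 26.8198 mm.
α = 2·arctan(26.820 / (2 × 14.9)) = 2·arctan(0.89999) ≈ 83.9739°.

83.974°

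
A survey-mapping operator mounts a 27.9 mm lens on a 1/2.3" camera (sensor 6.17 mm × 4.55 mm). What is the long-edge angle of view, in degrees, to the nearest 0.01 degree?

Angle of view α = 2·arctan(w/2f) with w = 6.17 mm and f = 27.9 mm.
w/2f = 0.11057; arctan(0.11057) ≈ 6.3098°, so α ≈ 12.6195°.

12.62°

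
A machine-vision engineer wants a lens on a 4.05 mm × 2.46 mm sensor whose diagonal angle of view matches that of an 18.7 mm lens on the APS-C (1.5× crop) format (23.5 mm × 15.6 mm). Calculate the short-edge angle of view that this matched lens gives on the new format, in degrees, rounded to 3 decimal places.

Sensor diagonal = √(23.5² + 15.6²) = √795.6100 ≈ 28.2066 mm.
Sensor diagonal = √(4.05² + 2.46²) = √22.4541 ≈ 4.7386 mm.
Equal diagonal AOV ⇒ f₂ = f₁ · 4.7386/28.2066 = 18.7 × 0.16800 ≈ 3.1415 mm.
Short-edge AOV on the new format = 2·arctan(2.46 / (2 × 3.1415)) = 2·arctan(0.39153) ≈ 42.7637°.

42.764°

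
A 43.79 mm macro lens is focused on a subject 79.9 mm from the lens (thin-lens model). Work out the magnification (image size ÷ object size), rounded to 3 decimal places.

1.213×

Thin lens: 1/f = 1/dₒ + 1/dᵢ → 1/dᵢ = 1/43.79 − 1/79.9 = 0.0103206 mm⁻¹, so dᵢ ≈ 96.8934 mm.
Magnification m = dᵢ/dₒ = 96.8934/79.9 ≈ 1.21268.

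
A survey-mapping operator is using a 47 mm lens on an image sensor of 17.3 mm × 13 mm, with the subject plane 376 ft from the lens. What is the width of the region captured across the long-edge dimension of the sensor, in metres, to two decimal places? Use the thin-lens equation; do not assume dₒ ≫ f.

42.17 m

dₒ: 376 ft × 304.8 mm/ft = 114604.80 mm.
Similar triangles through the lens centre give W/dₒ = w/dᵢ; with 1/f = 1/dₒ + 1/dᵢ this gives W = w·(dₒ − f)/f.
W = 17.3 mm × (114605 − 47) / 47 = 17.3 × 2437.3999 ≈ 42167.019 mm = 42.167 m.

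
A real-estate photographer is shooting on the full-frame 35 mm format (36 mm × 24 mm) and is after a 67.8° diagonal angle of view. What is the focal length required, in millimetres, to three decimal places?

Sensor diagonal = √(36² + 24²) = √1872.0000 ≈ 43.2666 mm.
From α = 2·arctan(d/2f) we get f = d / (2·tan(α/2)).
With d = 43.2666 mm and α/2 = 33.9°, tan(α/2) ≈ 0.67197, so f ≈ 43.2666 / 1.34394 ≈ 32.1938 mm.

32.194 mm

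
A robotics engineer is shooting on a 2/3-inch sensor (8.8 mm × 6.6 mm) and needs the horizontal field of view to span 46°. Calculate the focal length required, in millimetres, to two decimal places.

From α = 2·arctan(w/2f) we get f = w / (2·tan(α/2)).
With w = 8.8 mm and α/2 = 23°, tan(α/2) ≈ 0.42447, so f ≈ 8.8 / 0.84895 ≈ 10.3658 mm.

10.37 mm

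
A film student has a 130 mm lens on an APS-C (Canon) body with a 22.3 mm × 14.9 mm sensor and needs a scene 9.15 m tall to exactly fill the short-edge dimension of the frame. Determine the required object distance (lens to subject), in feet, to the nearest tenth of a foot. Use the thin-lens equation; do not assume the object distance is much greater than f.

W: 9.15 m = 9150 mm.
Magnification m = h/W = dᵢ/dₒ; combined with 1/f = 1/dₒ + 1/dᵢ this gives dₒ = f·(1 + W/h).
dₒ = 130 mm × (1 + 9150/14.9) = 130 × 615.0940 ≈ 79962.215 mm = 79962.215/304.8 ft = 262.343 ft.

262.3 ft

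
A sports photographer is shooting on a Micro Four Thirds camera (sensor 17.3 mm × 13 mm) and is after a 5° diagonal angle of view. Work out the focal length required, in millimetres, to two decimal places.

247.82 mm

Sensor diagonal = √(17.3² + 13²) = √468.2900 ≈ 21.6400 mm.
From α = 2·arctan(d/2f) we get f = d / (2·tan(α/2)).
With d = 21.6400 mm and α/2 = 2.5°, tan(α/2) ≈ 0.04366, so f ≈ 21.6400 / 0.08732 ≈ 247.8188 mm.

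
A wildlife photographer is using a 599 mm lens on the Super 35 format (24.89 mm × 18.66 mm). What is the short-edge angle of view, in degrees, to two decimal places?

Angle of view α = 2·arctan(h/2f) with h = 18.66 mm and f = 599 mm.
h/2f = 0.01558; arctan(0.01558) ≈ 0.8924°, so α ≈ 1.7847°.

1.78°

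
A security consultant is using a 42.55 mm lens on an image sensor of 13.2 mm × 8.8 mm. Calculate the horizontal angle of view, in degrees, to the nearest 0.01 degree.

17.63°

Angle of view α = 2·arctan(w/2f) with w = 13.2 mm and f = 42.55 mm.
w/2f = 0.15511; arctan(0.15511) ≈ 8.8170°, so α ≈ 17.6340°.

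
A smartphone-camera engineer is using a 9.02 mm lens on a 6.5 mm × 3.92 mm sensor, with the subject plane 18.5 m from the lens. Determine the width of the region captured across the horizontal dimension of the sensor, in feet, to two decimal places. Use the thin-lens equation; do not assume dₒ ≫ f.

43.72 ft

dₒ: 18.5 m = 18500 mm.
Similar triangles through the lens centre give W/dₒ = w/dᵢ; with 1/f = 1/dₒ + 1/dᵢ this gives W = w·(dₒ − f)/f.
W = 6.5 mm × (18500 − 9.02) / 9.02 = 6.5 × 2049.9978 ≈ 13324.986 mm = 13324.986/304.8 ft = 43.7171 ft.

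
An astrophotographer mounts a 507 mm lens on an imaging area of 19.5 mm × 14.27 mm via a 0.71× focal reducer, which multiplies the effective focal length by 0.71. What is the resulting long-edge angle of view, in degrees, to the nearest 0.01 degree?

Effective focal length f = 507 × 0.71 = 359.97 mm.
α = 2·arctan(19.5 / (2 × 359.97)) = 2·arctan(0.02709) ≈ 3.1030°.

3.10°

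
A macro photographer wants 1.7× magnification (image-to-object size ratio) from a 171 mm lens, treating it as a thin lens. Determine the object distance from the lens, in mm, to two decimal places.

With m = dᵢ/dₒ and 1/f = 1/dₒ + 1/dᵢ, substituting dᵢ = m·dₒ gives 1/f = (1 + 1/m)/dₒ, hence dₒ = f·(1 + 1/m).
dₒ = 171 × (1 + 1/1.7) = 171 × 1.58824 ≈ 271.588 mm.

271.59 mm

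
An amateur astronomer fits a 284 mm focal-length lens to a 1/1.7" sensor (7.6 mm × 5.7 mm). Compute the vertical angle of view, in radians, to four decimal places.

Angle of view α = 2·arctan(h/2f) with h = 5.7 mm and f = 284 mm.
h/2f = 0.01004; arctan(0.01004) ≈ 0.0100 rad, so α ≈ 0.0201 rad.

0.0201 rad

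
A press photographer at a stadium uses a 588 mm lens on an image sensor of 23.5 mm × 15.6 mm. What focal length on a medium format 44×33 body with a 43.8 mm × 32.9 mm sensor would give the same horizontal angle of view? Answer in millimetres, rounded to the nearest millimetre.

Equal angle of view means equal width/f ratio, so f₂ = f₁ · (width₂/width₁) = 588 × 43.8/23.5.
f₂ = 588 × 1.86383 ≈ 1095.932 mm.

1096 mm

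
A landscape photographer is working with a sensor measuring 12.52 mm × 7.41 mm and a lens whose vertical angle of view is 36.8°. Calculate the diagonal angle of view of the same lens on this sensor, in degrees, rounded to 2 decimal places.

66.30°

From the vertical AOV: f = 7.41 / (2·tan(18.4°)) = 7.41 / 0.66531 ≈ 11.1376 mm.
Sensor diagonal = √(12.52² + 7.41²) = √211.6585 ≈ 14.5485 mm.
Diagonal AOV = 2·arctan(14.5485 / (2 × 11.1376)) = 2·arctan(0.65312) ≈ 66.2989°.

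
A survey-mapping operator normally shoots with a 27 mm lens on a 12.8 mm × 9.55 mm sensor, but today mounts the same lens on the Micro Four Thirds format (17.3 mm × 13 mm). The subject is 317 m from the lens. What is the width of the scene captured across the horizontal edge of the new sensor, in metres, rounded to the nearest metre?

The focal length stays 27 mm; the relevant sensor dimension is now w = 17.3 mm. Object distance dₒ = 317 m = 317000 mm.
Thin-lens field width W = w·(dₒ − f)/f = 17.3 × (317000 − 27)/27 ≈ 203097.515 mm = 203.098 m.

203 m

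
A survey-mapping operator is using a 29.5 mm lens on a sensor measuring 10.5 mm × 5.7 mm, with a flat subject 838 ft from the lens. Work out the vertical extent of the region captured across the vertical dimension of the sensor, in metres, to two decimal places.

dₒ: 838 ft × 304.8 mm/ft = 255422.39 mm.
Similar triangles through the lens centre give W/dₒ = h/dᵢ; with 1/f = 1/dₒ + 1/dᵢ this gives W = h·(dₒ − f)/f.
W = 5.7 mm × (255422 − 29.5) / 29.5 = 5.7 × 8657.3862 ≈ 49347.101 mm = 49.3471 m.

49.35 m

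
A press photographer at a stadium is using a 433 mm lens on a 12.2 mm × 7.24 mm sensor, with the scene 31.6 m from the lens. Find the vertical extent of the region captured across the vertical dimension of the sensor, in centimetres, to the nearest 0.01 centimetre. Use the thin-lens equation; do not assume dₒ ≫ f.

dₒ: 31.6 m = 31600 mm.
Similar triangles through the lens centre give W/dₒ = h/dᵢ; with 1/f = 1/dₒ + 1/dᵢ this gives W = h·(dₒ − f)/f.
W = 7.24 mm × (31600 − 433) / 433 = 7.24 × 71.9792 ≈ 521.130 mm = 52.113 cm.

52.11 cm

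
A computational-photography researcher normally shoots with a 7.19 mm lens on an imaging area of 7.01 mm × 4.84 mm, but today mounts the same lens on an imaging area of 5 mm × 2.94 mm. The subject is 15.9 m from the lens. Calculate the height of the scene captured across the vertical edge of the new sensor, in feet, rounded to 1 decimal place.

21.3 ft

The focal length stays 7.19 mm; the relevant sensor dimension is now h = 2.94 mm. Object distance dₒ = 15.9 m = 15900 mm.
Thin-lens field height W = h·(dₒ − f)/f = 2.94 × (15900 − 7.19)/7.19 ≈ 6498.590 mm = 6498.590/304.8 ft = 21.3208 ft.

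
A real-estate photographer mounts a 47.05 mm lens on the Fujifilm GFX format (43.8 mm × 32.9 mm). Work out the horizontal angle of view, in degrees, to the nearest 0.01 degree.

49.92°

Angle of view α = 2·arctan(w/2f) with w = 43.8 mm and f = 47.05 mm.
w/2f = 0.46546; arctan(0.46546) ≈ 24.9602°, so α ≈ 49.9204°.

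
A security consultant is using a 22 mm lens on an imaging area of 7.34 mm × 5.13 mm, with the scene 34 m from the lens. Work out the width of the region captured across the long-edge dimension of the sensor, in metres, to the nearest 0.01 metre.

dₒ: 34 m = 34000 mm.
Similar triangles through the lens centre give W/dₒ = w/dᵢ; with 1/f = 1/dₒ + 1/dᵢ this gives W = w·(dₒ − f)/f.
W = 7.34 mm × (34000 − 22) / 22 = 7.34 × 1544.4545 ≈ 11336.296 mm = 11.3363 m.

11.34 m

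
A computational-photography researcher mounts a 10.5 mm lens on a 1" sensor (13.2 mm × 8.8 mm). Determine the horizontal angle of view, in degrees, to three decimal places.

Angle of view α = 2·arctan(w/2f) with w = 13.2 mm and f = 10.5 mm.
w/2f = 0.62857; arctan(0.62857) ≈ 32.1523°, so α ≈ 64.3046°.

64.305°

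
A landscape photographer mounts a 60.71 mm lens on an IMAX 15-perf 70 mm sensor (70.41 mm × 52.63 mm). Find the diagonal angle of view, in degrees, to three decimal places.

Sensor diagonal = √(70.41² + 52.63²) = √7727.4850 ≈ 87.9061 mm.
Angle of view α = 2·arctan(d/2f) with d = 87.9061 mm and f = 60.71 mm.
d/2f = 0.72398; arctan(0.72398) ≈ 35.9039°, so α ≈ 71.8079°.

71.808°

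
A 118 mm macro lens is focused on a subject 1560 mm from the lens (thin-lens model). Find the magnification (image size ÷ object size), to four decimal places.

Thin lens: 1/f = 1/dₒ + 1/dᵢ → 1/dᵢ = 1/118 − 1/1560 = 0.0078336 mm⁻¹, so dᵢ ≈ 127.6560 mm.
Magnification m = dᵢ/dₒ = 127.6560/1560 ≈ 0.08183.

0.0818×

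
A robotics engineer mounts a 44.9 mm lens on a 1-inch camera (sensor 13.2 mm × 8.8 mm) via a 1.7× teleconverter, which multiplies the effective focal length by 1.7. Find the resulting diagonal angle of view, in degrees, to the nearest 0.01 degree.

11.87°

Effective focal length f = 44.9 × 1.7 = 76.33 mm.
Sensor diagonal = √(13.2² + 8.8²) = √251.6800 ≈ 15.8644 mm.
α = 2·arctan(15.864 / (2 × 76.33)) = 2·arctan(0.10392) ≈ 11.8658°.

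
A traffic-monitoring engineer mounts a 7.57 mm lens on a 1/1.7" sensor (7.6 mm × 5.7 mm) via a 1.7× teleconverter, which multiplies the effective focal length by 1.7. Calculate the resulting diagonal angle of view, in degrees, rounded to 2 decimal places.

40.52°

Effective focal length f = 7.57 × 1.7 = 12.869 mm.
Sensor diagonal = √(7.6² + 5.7²) = √90.2500 ≈ 9.5000 mm.
α = 2·arctan(9.500 / (2 × 12.869)) = 2·arctan(0.36910) ≈ 40.5186°.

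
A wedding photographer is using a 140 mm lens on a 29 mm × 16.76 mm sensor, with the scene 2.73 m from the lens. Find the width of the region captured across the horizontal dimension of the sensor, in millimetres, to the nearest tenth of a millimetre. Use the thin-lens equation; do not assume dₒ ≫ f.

536.5 mm

dₒ: 2.73 m = 2730 mm.
Similar triangles through the lens centre give W/dₒ = w/dᵢ; with 1/f = 1/dₒ + 1/dᵢ this gives W = w·(dₒ − f)/f.
W = 29 mm × (2730 − 140) / 140 = 29 × 18.5000 ≈ 536.500 mm.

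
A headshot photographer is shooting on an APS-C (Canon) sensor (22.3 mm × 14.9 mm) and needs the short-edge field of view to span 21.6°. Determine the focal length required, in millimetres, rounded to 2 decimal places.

39.05 mm

From α = 2·arctan(h/2f) we get f = h / (2·tan(α/2)).
With h = 14.9 mm and α/2 = 10.8°, tan(α/2) ≈ 0.19076, so f ≈ 14.9 / 0.38152 ≈ 39.0543 mm.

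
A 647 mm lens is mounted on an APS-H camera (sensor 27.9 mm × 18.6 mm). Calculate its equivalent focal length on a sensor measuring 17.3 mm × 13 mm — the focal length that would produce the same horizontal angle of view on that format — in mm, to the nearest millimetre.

Equal angle of view means equal width/f ratio, so f₂ = f₁ · (width₂/width₁) = 647 × 17.3/27.9.
f₂ = 647 × 0.62007 ≈ 401.186 mm.

401 mm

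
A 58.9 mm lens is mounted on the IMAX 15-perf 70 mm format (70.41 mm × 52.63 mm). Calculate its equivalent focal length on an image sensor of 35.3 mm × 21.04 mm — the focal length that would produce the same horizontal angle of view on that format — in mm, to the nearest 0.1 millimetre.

29.5 mm

Equal angle of view means equal width/f ratio, so f₂ = f₁ · (width₂/width₁) = 58.9 × 35.3/70.41.
f₂ = 58.9 × 0.50135 ≈ 29.529 mm.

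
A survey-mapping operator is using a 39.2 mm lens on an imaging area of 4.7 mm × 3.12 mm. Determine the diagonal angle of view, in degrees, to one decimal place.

8.2°

Sensor diagonal = √(4.7² + 3.12²) = √31.8244 ≈ 5.6413 mm.
Angle of view α = 2·arctan(d/2f) with d = 5.6413 mm and f = 39.2 mm.
d/2f = 0.07196; arctan(0.07196) ≈ 4.1157°, so α ≈ 8.2313°.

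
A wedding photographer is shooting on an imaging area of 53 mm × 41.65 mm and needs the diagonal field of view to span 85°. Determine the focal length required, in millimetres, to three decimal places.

36.781 mm

Sensor diagonal = √(53² + 41.65²) = √4543.7225 ≈ 67.4071 mm.
From α = 2·arctan(d/2f) we get f = d / (2·tan(α/2)).
With d = 67.4071 mm and α/2 = 42.5°, tan(α/2) ≈ 0.91633, so f ≈ 67.4071 / 1.83266 ≈ 36.7810 mm.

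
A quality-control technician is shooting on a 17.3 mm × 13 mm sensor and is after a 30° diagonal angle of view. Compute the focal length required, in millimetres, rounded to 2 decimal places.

Sensor diagonal = √(17.3² + 13²) = √468.2900 ≈ 21.6400 mm.
From α = 2·arctan(d/2f) we get f = d / (2·tan(α/2)).
With d = 21.6400 mm and α/2 = 15°, tan(α/2) ≈ 0.26795, so f ≈ 21.6400 / 0.53590 ≈ 40.3808 mm.

40.38 mm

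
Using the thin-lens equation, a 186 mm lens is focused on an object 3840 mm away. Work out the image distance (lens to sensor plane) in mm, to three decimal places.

195.468 mm

1/dᵢ = 1/f − 1/dₒ = 1/186 − 1/3840 = 0.0051159 mm⁻¹.
dᵢ = 1/0.0051159 ≈ 195.4680 mm.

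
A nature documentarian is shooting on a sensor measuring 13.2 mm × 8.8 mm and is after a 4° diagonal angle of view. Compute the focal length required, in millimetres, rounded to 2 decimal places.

Sensor diagonal = √(13.2² + 8.8²) = √251.6800 ≈ 15.8644 mm.
From α = 2·arctan(d/2f) we get f = d / (2·tan(α/2)).
With d = 15.8644 mm and α/2 = 2°, tan(α/2) ≈ 0.03492, so f ≈ 15.8644 / 0.06984 ≈ 227.1489 mm.

227.15 mm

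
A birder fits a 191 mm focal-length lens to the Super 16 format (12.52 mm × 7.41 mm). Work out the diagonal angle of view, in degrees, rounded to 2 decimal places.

4.36°

Sensor diagonal = √(12.52² + 7.41²) = √211.6585 ≈ 14.5485 mm.
Angle of view α = 2·arctan(d/2f) with d = 14.5485 mm and f = 191 mm.
d/2f = 0.03809; arctan(0.03809) ≈ 2.1811°, so α ≈ 4.3621°.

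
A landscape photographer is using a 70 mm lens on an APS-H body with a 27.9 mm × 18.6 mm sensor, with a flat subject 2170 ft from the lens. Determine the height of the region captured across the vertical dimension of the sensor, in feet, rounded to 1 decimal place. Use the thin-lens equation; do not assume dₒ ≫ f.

576.5 ft

dₒ: 2170 ft × 304.8 mm/ft = 661415.98 mm.
Similar triangles through the lens centre give W/dₒ = h/dᵢ; with 1/f = 1/dₒ + 1/dᵢ this gives W = h·(dₒ − f)/f.
W = 18.6 mm × (661416 − 70) / 70 = 18.6 × 9447.7997 ≈ 175729.074 mm = 175729.074/304.8 ft = 576.539 ft.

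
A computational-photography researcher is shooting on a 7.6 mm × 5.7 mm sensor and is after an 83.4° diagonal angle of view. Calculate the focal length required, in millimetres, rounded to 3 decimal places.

5.331 mm

Sensor diagonal = √(7.6² + 5.7²) = √90.2500 ≈ 9.5000 mm.
From α = 2·arctan(d/2f) we get f = d / (2·tan(α/2)).
With d = 9.5000 mm and α/2 = 41.7°, tan(α/2) ≈ 0.89097, so f ≈ 9.5000 / 1.78193 ≈ 5.3313 mm.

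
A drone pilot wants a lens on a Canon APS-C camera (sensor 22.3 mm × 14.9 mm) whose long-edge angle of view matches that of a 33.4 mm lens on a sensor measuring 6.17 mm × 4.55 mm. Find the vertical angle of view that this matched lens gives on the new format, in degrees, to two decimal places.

7.06°

Equal long-edge AOV ⇒ f₂ = f₁ · 22.3/6.17 = 33.4 × 3.61426 ≈ 120.7164 mm.
Vertical AOV on the new format = 2·arctan(14.9 / (2 × 120.7164)) = 2·arctan(0.06171) ≈ 7.0630°.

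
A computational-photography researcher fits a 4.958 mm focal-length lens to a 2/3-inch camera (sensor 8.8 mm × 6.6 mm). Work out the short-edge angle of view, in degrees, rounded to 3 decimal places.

Angle of view α = 2·arctan(h/2f) with h = 6.6 mm and f = 4.958 mm.
h/2f = 0.66559; arctan(0.66559) ≈ 33.6474°, so α ≈ 67.2948°.

67.295°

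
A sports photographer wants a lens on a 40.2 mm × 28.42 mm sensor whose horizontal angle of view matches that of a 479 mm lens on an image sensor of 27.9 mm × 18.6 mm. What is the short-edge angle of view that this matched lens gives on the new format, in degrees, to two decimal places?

Equal horizontal AOV ⇒ f₂ = f₁ · 40.2/27.9 = 479 × 1.44086 ≈ 690.1720 mm.
Short-edge AOV on the new format = 2·arctan(28.42 / (2 × 690.1720)) = 2·arctan(0.02059) ≈ 2.3590°.

2.36°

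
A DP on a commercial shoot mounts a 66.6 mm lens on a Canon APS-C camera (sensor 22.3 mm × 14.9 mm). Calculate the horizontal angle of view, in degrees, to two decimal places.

Angle of view α = 2·arctan(w/2f) with w = 22.3 mm and f = 66.6 mm.
w/2f = 0.16742; arctan(0.16742) ≈ 9.5042°, so α ≈ 19.0083°.

19.01°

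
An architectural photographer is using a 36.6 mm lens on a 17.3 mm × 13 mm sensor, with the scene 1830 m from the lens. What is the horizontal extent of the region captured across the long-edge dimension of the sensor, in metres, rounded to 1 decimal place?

865.0 m

dₒ: 1830 m = 1.83e+06 mm.
Similar triangles through the lens centre give W/dₒ = w/dᵢ; with 1/f = 1/dₒ + 1/dᵢ this gives W = w·(dₒ − f)/f.
W = 17.3 mm × (1.83e+06 − 36.6) / 36.6 = 17.3 × 49999.0000 ≈ 864982.700 mm = 864.983 m.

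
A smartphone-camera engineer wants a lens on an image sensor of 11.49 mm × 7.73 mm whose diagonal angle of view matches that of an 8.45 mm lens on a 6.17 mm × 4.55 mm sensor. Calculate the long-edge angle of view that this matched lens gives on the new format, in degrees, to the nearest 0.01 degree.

Sensor diagonal = √(6.17² + 4.55²) = √58.7714 ≈ 7.6663 mm.
Sensor diagonal = √(11.49² + 7.73²) = √191.7730 ≈ 13.8482 mm.
Equal diagonal AOV ⇒ f₂ = f₁ · 13.8482/7.6663 = 8.45 × 1.80639 ≈ 15.2640 mm.
Long-edge AOV on the new format = 2·arctan(11.49 / (2 × 15.2640)) = 2·arctan(0.37638) ≈ 41.2503°.

41.25°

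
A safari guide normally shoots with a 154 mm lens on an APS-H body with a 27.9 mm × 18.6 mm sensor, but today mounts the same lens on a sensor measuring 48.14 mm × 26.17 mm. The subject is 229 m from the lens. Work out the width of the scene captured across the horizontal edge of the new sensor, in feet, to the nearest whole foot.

The focal length stays 154 mm; the relevant sensor dimension is now w = 48.14 mm. Object distance dₒ = 229 m = 229000 mm.
Thin-lens field width W = w·(dₒ − f)/f = 48.14 × (229000 − 154)/154 ≈ 71536.665 mm = 71536.665/304.8 ft = 234.7 ft.

235 ft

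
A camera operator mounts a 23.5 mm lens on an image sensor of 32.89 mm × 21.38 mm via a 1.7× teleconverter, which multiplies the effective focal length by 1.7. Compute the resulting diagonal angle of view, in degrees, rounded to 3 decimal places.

52.299°

Effective focal length f = 23.5 × 1.7 = 39.95 mm.
Sensor diagonal = √(32.89² + 21.38²) = √1538.8565 ≈ 39.2283 mm.
α = 2·arctan(39.228 / (2 × 39.95)) = 2·arctan(0.49097) ≈ 52.2990°.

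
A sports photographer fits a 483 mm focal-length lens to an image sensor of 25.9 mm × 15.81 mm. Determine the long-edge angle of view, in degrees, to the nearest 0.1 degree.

3.1°

Angle of view α = 2·arctan(w/2f) with w = 25.9 mm and f = 483 mm.
w/2f = 0.02681; arctan(0.02681) ≈ 1.5358°, so α ≈ 3.0716°.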